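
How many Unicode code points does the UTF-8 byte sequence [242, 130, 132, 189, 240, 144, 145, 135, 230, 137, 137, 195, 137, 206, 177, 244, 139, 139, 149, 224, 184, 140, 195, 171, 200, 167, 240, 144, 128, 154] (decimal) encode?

Byte at offset 0: 0xF2 = 11110010 → 4-byte char (#1). Advance 4.
Byte at offset 4: 0xF0 = 11110000 → 4-byte char (#2). Advance 4.
Byte at offset 8: 0xE6 = 11100110 → 3-byte char (#3). Advance 3.
Byte at offset 11: 0xC3 = 11000011 → 2-byte char (#4). Advance 2.
Byte at offset 13: 0xCE = 11001110 → 2-byte char (#5). Advance 2.
Byte at offset 15: 0xF4 = 11110100 → 4-byte char (#6). Advance 4.
Byte at offset 19: 0xE0 = 11100000 → 3-byte char (#7). Advance 3.
Byte at offset 22: 0xC3 = 11000011 → 2-byte char (#8). Advance 2.
Byte at offset 24: 0xC8 = 11001000 → 2-byte char (#9). Advance 2.
Byte at offset 26: 0xF0 = 11110000 → 4-byte char (#10). Advance 4.
Reached end at offset 30 after 10 code points.

10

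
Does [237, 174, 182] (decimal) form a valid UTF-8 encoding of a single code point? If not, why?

invalid (encodes a surrogate (U+D800–U+DFFF))

Structurally a 3-byte sequence; payload = 0xDBB6.
But 0xDBB6 is in U+D800–U+DFFF, the surrogate range. Surrogates are not Unicode scalar values and are forbidden in UTF-8.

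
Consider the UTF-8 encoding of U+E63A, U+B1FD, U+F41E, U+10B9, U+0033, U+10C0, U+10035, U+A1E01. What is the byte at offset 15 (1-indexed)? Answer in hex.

1-indexed offset 15 is 0-indexed offset 14.
U+E63A → 3-byte form EE 98 BA at offsets 0–2.
U+B1FD → 3-byte form EB 87 BD at offsets 3–5.
U+F41E → 3-byte form EF 90 9E at offsets 6–8.
U+10B9 → 3-byte form E1 82 B9 at offsets 9–11.
U+0033 → 1-byte form 33 at offsets 12–12.
U+10C0 → 3-byte form E1 83 80 at offsets 13–15.
Offset 14 falls in char 6's range; it's byte 2 of E1 83 80 = 0x83.

0x83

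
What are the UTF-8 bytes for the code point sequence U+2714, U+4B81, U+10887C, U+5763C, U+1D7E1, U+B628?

U+2714: 3-byte form → E2 9C 94.
U+4B81: 3-byte form → E4 AE 81.
U+10887C: 4-byte form → F4 88 A1 BC.
U+5763C: 4-byte form → F1 97 98 BC.
U+1D7E1: 4-byte form → F0 9D 9F A1.
U+B628: 3-byte form → EB 98 A8.
Concatenated (21 bytes): E2 9C 94 E4 AE 81 F4 88 A1 BC F1 97 98 BC F0 9D 9F A1 EB 98 A8.

E2 9C 94 E4 AE 81 F4 88 A1 BC F1 97 98 BC F0 9D 9F A1 EB 98 A8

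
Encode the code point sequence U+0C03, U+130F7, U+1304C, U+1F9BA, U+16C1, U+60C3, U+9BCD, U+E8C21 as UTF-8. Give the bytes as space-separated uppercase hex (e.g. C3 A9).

U+0C03: 3-byte form → E0 B0 83.
U+130F7: 4-byte form → F0 93 83 B7.
U+1304C: 4-byte form → F0 93 81 8C.
U+1F9BA: 4-byte form → F0 9F A6 BA.
U+16C1: 3-byte form → E1 9B 81.
U+60C3: 3-byte form → E6 83 83.
U+9BCD: 3-byte form → E9 AF 8D.
U+E8C21: 4-byte form → F3 A8 B0 A1.
Concatenated (28 bytes): E0 B0 83 F0 93 83 B7 F0 93 81 8C F0 9F A6 BA E1 9B 81 E6 83 83 E9 AF 8D F3 A8 B0 A1.

E0 B0 83 F0 93 83 B7 F0 93 81 8C F0 9F A6 BA E1 9B 81 E6 83 83 E9 AF 8D F3 A8 B0 A1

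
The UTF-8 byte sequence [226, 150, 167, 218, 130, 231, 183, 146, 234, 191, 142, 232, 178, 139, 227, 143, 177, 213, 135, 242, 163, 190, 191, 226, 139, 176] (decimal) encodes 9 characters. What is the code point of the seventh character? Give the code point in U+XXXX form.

U+0547

Offset 0: leading byte 0xE2 = 11100010 → 3-byte char #1 = E2 96 A7.
Offset 3: leading byte 0xDA = 11011010 → 2-byte char #2 = DA 82.
Offset 5: leading byte 0xE7 = 11100111 → 3-byte char #3 = E7 B7 92.
Offset 8: leading byte 0xEA = 11101010 → 3-byte char #4 = EA BF 8E.
Offset 11: leading byte 0xE8 = 11101000 → 3-byte char #5 = E8 B2 8B.
Offset 14: leading byte 0xE3 = 11100011 → 3-byte char #6 = E3 8F B1.
Offset 17: leading byte 0xD5 = 11010101 → 2-byte char #7 = D5 87.
Leading byte 0xD5 = 11010101 matches 110xxxxx → 2-byte sequence.
Byte 1: 0xD5 = 11010101, payload 10101 (5 bits).
Byte 2: 0x87 = 10000111 (10xxxxxx ✓), payload 000111.
Concatenate: 10101000111 = 0x547 (11 bits → U+0547).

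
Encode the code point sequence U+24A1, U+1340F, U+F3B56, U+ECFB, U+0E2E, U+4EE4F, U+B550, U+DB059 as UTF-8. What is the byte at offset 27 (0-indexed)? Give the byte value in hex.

U+24A1 → 3-byte form E2 92 A1 at offsets 0–2.
U+1340F → 4-byte form F0 93 90 8F at offsets 3–6.
U+F3B56 → 4-byte form F3 B3 AD 96 at offsets 7–10.
U+ECFB → 3-byte form EE B3 BB at offsets 11–13.
U+0E2E → 3-byte form E0 B8 AE at offsets 14–16.
U+4EE4F → 4-byte form F1 8E B9 8F at offsets 17–20.
U+B550 → 3-byte form EB 95 90 at offsets 21–23.
U+DB059 → 4-byte form F3 9B 81 99 at offsets 24–27.
Offset 27 falls in char 8's range; it's byte 4 of F3 9B 81 99 = 0x99.

0x99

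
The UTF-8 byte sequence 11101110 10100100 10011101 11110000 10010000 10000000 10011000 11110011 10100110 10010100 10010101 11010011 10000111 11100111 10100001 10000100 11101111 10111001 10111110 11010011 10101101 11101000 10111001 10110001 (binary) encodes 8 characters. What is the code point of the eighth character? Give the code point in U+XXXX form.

Offset 0: leading byte 0xEE = 11101110 → 3-byte char #1 = EE A4 9D.
Offset 3: leading byte 0xF0 = 11110000 → 4-byte char #2 = F0 90 80 98.
Offset 7: leading byte 0xF3 = 11110011 → 4-byte char #3 = F3 A6 94 95.
Offset 11: leading byte 0xD3 = 11010011 → 2-byte char #4 = D3 87.
Offset 13: leading byte 0xE7 = 11100111 → 3-byte char #5 = E7 A1 84.
Offset 16: leading byte 0xEF = 11101111 → 3-byte char #6 = EF B9 BE.
Offset 19: leading byte 0xD3 = 11010011 → 2-byte char #7 = D3 AD.
Offset 21: leading byte 0xE8 = 11101000 → 3-byte char #8 = E8 B9 B1.
Leading byte 0xE8 = 11101000 matches 1110xxxx → 3-byte sequence.
Byte 1: 0xE8 = 11101000, payload 1000 (4 bits).
Byte 2: 0xB9 = 10111001 (10xxxxxx ✓), payload 111001.
Byte 3: 0xB1 = 10110001 (10xxxxxx ✓), payload 110001.
Concatenate: 1000111001110001 = 0x8E71 (16 bits → U+8E71).

U+8E71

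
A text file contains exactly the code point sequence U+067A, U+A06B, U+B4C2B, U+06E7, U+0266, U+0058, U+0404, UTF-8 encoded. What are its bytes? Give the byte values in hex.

D9 BA EA 81 AB F2 B4 B0 AB DB A7 C9 A6 58 D0 84

U+067A: 2-byte form → D9 BA.
U+A06B: 3-byte form → EA 81 AB.
U+B4C2B: 4-byte form → F2 B4 B0 AB.
U+06E7: 2-byte form → DB A7.
U+0266: 2-byte form → C9 A6.
U+0058: 1-byte form → 58.
U+0404: 2-byte form → D0 84.
Concatenated (16 bytes): D9 BA EA 81 AB F2 B4 B0 AB DB A7 C9 A6 58 D0 84.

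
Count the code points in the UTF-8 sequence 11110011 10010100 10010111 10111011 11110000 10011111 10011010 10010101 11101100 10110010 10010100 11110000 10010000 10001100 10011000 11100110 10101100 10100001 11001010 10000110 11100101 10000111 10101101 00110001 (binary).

8

Byte at offset 0: 0xF3 = 11110011 → 4-byte char (#1). Advance 4.
Byte at offset 4: 0xF0 = 11110000 → 4-byte char (#2). Advance 4.
Byte at offset 8: 0xEC = 11101100 → 3-byte char (#3). Advance 3.
Byte at offset 11: 0xF0 = 11110000 → 4-byte char (#4). Advance 4.
Byte at offset 15: 0xE6 = 11100110 → 3-byte char (#5). Advance 3.
Byte at offset 18: 0xCA = 11001010 → 2-byte char (#6). Advance 2.
Byte at offset 20: 0xE5 = 11100101 → 3-byte char (#7). Advance 3.
Byte at offset 23: 0x31 = 00110001 → 1-byte char (#8). Advance 1.
Reached end at offset 24 after 8 code points.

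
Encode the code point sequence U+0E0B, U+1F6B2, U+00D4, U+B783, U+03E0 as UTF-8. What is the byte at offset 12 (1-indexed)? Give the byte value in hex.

1-indexed offset 12 is 0-indexed offset 11.
U+0E0B → 3-byte form E0 B8 8B at offsets 0–2.
U+1F6B2 → 4-byte form F0 9F 9A B2 at offsets 3–6.
U+00D4 → 2-byte form C3 94 at offsets 7–8.
U+B783 → 3-byte form EB 9E 83 at offsets 9–11.
Offset 11 falls in char 4's range; it's byte 3 of EB 9E 83 = 0x83.

0x83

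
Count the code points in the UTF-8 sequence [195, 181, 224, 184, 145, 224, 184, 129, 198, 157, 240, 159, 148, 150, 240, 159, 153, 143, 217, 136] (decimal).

Byte at offset 0: 0xC3 = 11000011 → 2-byte char (#1). Advance 2.
Byte at offset 2: 0xE0 = 11100000 → 3-byte char (#2). Advance 3.
Byte at offset 5: 0xE0 = 11100000 → 3-byte char (#3). Advance 3.
Byte at offset 8: 0xC6 = 11000110 → 2-byte char (#4). Advance 2.
Byte at offset 10: 0xF0 = 11110000 → 4-byte char (#5). Advance 4.
Byte at offset 14: 0xF0 = 11110000 → 4-byte char (#6). Advance 4.
Byte at offset 18: 0xD9 = 11011001 → 2-byte char (#7). Advance 2.
Reached end at offset 20 after 7 code points.

7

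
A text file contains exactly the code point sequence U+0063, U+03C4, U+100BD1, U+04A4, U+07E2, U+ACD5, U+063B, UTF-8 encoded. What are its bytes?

U+0063: 1-byte form → 63.
U+03C4: 2-byte form → CF 84.
U+100BD1: 4-byte form → F4 80 AF 91.
U+04A4: 2-byte form → D2 A4.
U+07E2: 2-byte form → DF A2.
U+ACD5: 3-byte form → EA B3 95.
U+063B: 2-byte form → D8 BB.
Concatenated (16 bytes): 63 CF 84 F4 80 AF 91 D2 A4 DF A2 EA B3 95 D8 BB.

63 CF 84 F4 80 AF 91 D2 A4 DF A2 EA B3 95 D8 BB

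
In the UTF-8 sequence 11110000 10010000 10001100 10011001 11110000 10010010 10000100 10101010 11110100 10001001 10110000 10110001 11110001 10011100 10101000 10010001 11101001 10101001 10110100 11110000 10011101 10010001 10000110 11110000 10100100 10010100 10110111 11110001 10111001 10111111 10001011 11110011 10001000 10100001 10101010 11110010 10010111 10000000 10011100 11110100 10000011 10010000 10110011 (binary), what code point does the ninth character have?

U+C886A

Offset 0: leading byte 0xF0 = 11110000 → 4-byte char #1 = F0 90 8C 99.
Offset 4: leading byte 0xF0 = 11110000 → 4-byte char #2 = F0 92 84 AA.
Offset 8: leading byte 0xF4 = 11110100 → 4-byte char #3 = F4 89 B0 B1.
Offset 12: leading byte 0xF1 = 11110001 → 4-byte char #4 = F1 9C A8 91.
Offset 16: leading byte 0xE9 = 11101001 → 3-byte char #5 = E9 A9 B4.
Offset 19: leading byte 0xF0 = 11110000 → 4-byte char #6 = F0 9D 91 86.
Offset 23: leading byte 0xF0 = 11110000 → 4-byte char #7 = F0 A4 94 B7.
Offset 27: leading byte 0xF1 = 11110001 → 4-byte char #8 = F1 B9 BF 8B.
Offset 31: leading byte 0xF3 = 11110011 → 4-byte char #9 = F3 88 A1 AA.
Leading byte 0xF3 = 11110011 matches 11110xxx → 4-byte sequence.
Byte 1: 0xF3 = 11110011, payload 011 (3 bits).
Byte 2: 0x88 = 10001000 (10xxxxxx ✓), payload 001000.
Byte 3: 0xA1 = 10100001 (10xxxxxx ✓), payload 100001.
Byte 4: 0xAA = 10101010 (10xxxxxx ✓), payload 101010.
Concatenate: 011001000100001101010 = 0xC886A (21 bits → U+C886A).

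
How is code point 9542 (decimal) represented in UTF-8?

E2 95 86

U+2546 = 0x2546 = 9542 decimal. In range U+0800–U+FFFF → 3-byte form: 1110xxxx 10xxxxxx 10xxxxxx.
Binary (16 bits): 0010010101000110.
Split 4+6+6: 0010 | 010101 | 000110.
Byte 1: 11100010 = 0xE2.
Byte 2: 10010101 = 0x95.
Byte 3: 10000110 = 0x86.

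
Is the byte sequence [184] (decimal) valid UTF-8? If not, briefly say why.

Byte 0xB8 = 10111000 has the form 10xxxxxx — a continuation byte — but there is no preceding leading byte.

invalid (continuation byte with no leading byte)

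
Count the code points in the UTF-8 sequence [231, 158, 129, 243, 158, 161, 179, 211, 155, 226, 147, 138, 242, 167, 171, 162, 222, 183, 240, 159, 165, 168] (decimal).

Byte at offset 0: 0xE7 = 11100111 → 3-byte char (#1). Advance 3.
Byte at offset 3: 0xF3 = 11110011 → 4-byte char (#2). Advance 4.
Byte at offset 7: 0xD3 = 11010011 → 2-byte char (#3). Advance 2.
Byte at offset 9: 0xE2 = 11100010 → 3-byte char (#4). Advance 3.
Byte at offset 12: 0xF2 = 11110010 → 4-byte char (#5). Advance 4.
Byte at offset 16: 0xDE = 11011110 → 2-byte char (#6). Advance 2.
Byte at offset 18: 0xF0 = 11110000 → 4-byte char (#7). Advance 4.
Reached end at offset 22 after 7 code points.

7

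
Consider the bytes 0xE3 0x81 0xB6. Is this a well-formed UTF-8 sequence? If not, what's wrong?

valid

Leading byte 0xE3 = 11100011 → 3-byte form.
Continuation bytes 0x81=10000001, 0xB6=10110110 all match 10xxxxxx.
Decoded value 0x3076 is ≥ 0x800 (shortest form) and not a surrogate.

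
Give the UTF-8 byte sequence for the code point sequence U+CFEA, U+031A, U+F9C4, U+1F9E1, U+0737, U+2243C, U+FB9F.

EC BF AA CC 9A EF A7 84 F0 9F A7 A1 DC B7 F0 A2 90 BC EF AE 9F

U+CFEA: 3-byte form → EC BF AA.
U+031A: 2-byte form → CC 9A.
U+F9C4: 3-byte form → EF A7 84.
U+1F9E1: 4-byte form → F0 9F A7 A1.
U+0737: 2-byte form → DC B7.
U+2243C: 4-byte form → F0 A2 90 BC.
U+FB9F: 3-byte form → EF AE 9F.
Concatenated (21 bytes): EC BF AA CC 9A EF A7 84 F0 9F A7 A1 DC B7 F0 A2 90 BC EF AE 9F.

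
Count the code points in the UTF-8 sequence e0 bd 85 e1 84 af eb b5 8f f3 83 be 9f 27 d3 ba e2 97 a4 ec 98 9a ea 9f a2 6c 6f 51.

12

Byte at offset 0: 0xE0 = 11100000 → 3-byte char (#1). Advance 3.
Byte at offset 3: 0xE1 = 11100001 → 3-byte char (#2). Advance 3.
Byte at offset 6: 0xEB = 11101011 → 3-byte char (#3). Advance 3.
Byte at offset 9: 0xF3 = 11110011 → 4-byte char (#4). Advance 4.
Byte at offset 13: 0x27 = 00100111 → 1-byte char (#5). Advance 1.
Byte at offset 14: 0xD3 = 11010011 → 2-byte char (#6). Advance 2.
Byte at offset 16: 0xE2 = 11100010 → 3-byte char (#7). Advance 3.
Byte at offset 19: 0xEC = 11101100 → 3-byte char (#8). Advance 3.
Byte at offset 22: 0xEA = 11101010 → 3-byte char (#9). Advance 3.
Byte at offset 25: 0x6C = 01101100 → 1-byte char (#10). Advance 1.
Byte at offset 26: 0x6F = 01101111 → 1-byte char (#11). Advance 1.
Byte at offset 27: 0x51 = 01010001 → 1-byte char (#12). Advance 1.
Reached end at offset 28 after 12 code points.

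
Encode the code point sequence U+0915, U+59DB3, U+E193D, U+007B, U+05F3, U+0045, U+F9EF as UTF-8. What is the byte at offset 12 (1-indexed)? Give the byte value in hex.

1-indexed offset 12 is 0-indexed offset 11.
U+0915 → 3-byte form E0 A4 95 at offsets 0–2.
U+59DB3 → 4-byte form F1 99 B6 B3 at offsets 3–6.
U+E193D → 4-byte form F3 A1 A4 BD at offsets 7–10.
U+007B → 1-byte form 7B at offsets 11–11.
Offset 11 falls in char 4's range; it's byte 1 of 7B = 0x7B.

0x7B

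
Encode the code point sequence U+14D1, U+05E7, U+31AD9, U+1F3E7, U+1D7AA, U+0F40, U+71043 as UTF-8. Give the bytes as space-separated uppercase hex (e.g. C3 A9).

E1 93 91 D7 A7 F0 B1 AB 99 F0 9F 8F A7 F0 9D 9E AA E0 BD 80 F1 B1 81 83

U+14D1: 3-byte form → E1 93 91.
U+05E7: 2-byte form → D7 A7.
U+31AD9: 4-byte form → F0 B1 AB 99.
U+1F3E7: 4-byte form → F0 9F 8F A7.
U+1D7AA: 4-byte form → F0 9D 9E AA.
U+0F40: 3-byte form → E0 BD 80.
U+71043: 4-byte form → F1 B1 81 83.
Concatenated (24 bytes): E1 93 91 D7 A7 F0 B1 AB 99 F0 9F 8F A7 F0 9D 9E AA E0 BD 80 F1 B1 81 83.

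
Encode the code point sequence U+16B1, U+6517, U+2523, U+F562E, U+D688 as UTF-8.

U+16B1: 3-byte form → E1 9A B1.
U+6517: 3-byte form → E6 94 97.
U+2523: 3-byte form → E2 94 A3.
U+F562E: 4-byte form → F3 B5 98 AE.
U+D688: 3-byte form → ED 9A 88.
Concatenated (16 bytes): E1 9A B1 E6 94 97 E2 94 A3 F3 B5 98 AE ED 9A 88.

E1 9A B1 E6 94 97 E2 94 A3 F3 B5 98 AE ED 9A 88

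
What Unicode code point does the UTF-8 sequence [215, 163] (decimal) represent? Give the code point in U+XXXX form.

Leading byte 0xD7 = 11010111 matches 110xxxxx → 2-byte sequence.
Byte 1: 0xD7 = 11010111, payload 10111 (5 bits).
Byte 2: 0xA3 = 10100011 (10xxxxxx ✓), payload 100011.
Concatenate: 10111100011 = 0x5E3 (11 bits → U+05E3).

U+05E3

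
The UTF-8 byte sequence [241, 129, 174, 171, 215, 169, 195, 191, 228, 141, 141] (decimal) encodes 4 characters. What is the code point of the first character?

Offset 0: leading byte 0xF1 = 11110001 → 4-byte char #1 = F1 81 AE AB.
Leading byte 0xF1 = 11110001 matches 11110xxx → 4-byte sequence.
Byte 1: 0xF1 = 11110001, payload 001 (3 bits).
Byte 2: 0x81 = 10000001 (10xxxxxx ✓), payload 000001.
Byte 3: 0xAE = 10101110 (10xxxxxx ✓), payload 101110.
Byte 4: 0xAB = 10101011 (10xxxxxx ✓), payload 101011.
Concatenate: 001000001101110101011 = 0x41BAB (21 bits → U+41BAB).

U+41BAB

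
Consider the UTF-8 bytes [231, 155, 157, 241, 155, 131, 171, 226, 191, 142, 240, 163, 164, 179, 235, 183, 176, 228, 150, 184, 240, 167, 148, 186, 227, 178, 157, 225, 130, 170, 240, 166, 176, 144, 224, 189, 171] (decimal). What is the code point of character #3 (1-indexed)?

Offset 0: leading byte 0xE7 = 11100111 → 3-byte char #1 = E7 9B 9D.
Offset 3: leading byte 0xF1 = 11110001 → 4-byte char #2 = F1 9B 83 AB.
Offset 7: leading byte 0xE2 = 11100010 → 3-byte char #3 = E2 BF 8E.
Leading byte 0xE2 = 11100010 matches 1110xxxx → 3-byte sequence.
Byte 1: 0xE2 = 11100010, payload 0010 (4 bits).
Byte 2: 0xBF = 10111111 (10xxxxxx ✓), payload 111111.
Byte 3: 0x8E = 10001110 (10xxxxxx ✓), payload 001110.
Concatenate: 0010111111001110 = 0x2FCE (16 bits → U+2FCE).

U+2FCE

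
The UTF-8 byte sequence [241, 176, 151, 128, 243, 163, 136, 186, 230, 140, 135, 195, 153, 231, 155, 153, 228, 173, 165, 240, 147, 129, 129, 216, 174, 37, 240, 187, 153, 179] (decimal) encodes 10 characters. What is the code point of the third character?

U+6307

Offset 0: leading byte 0xF1 = 11110001 → 4-byte char #1 = F1 B0 97 80.
Offset 4: leading byte 0xF3 = 11110011 → 4-byte char #2 = F3 A3 88 BA.
Offset 8: leading byte 0xE6 = 11100110 → 3-byte char #3 = E6 8C 87.
Leading byte 0xE6 = 11100110 matches 1110xxxx → 3-byte sequence.
Byte 1: 0xE6 = 11100110, payload 0110 (4 bits).
Byte 2: 0x8C = 10001100 (10xxxxxx ✓), payload 001100.
Byte 3: 0x87 = 10000111 (10xxxxxx ✓), payload 000111.
Concatenate: 0110001100000111 = 0x6307 (16 bits → U+6307).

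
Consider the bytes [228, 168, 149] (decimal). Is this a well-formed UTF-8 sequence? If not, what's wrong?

valid

Leading byte 0xE4 = 11100100 → 3-byte form.
Continuation bytes 0xA8=10101000, 0x95=10010101 all match 10xxxxxx.
Decoded value 0x4A15 is ≥ 0x800 (shortest form) and not a surrogate.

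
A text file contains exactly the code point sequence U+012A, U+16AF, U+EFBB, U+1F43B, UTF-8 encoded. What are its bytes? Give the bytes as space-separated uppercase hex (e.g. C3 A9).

C4 AA E1 9A AF EE BE BB F0 9F 90 BB

U+012A: 2-byte form → C4 AA.
U+16AF: 3-byte form → E1 9A AF.
U+EFBB: 3-byte form → EE BE BB.
U+1F43B: 4-byte form → F0 9F 90 BB.
Concatenated (12 bytes): C4 AA E1 9A AF EE BE BB F0 9F 90 BB.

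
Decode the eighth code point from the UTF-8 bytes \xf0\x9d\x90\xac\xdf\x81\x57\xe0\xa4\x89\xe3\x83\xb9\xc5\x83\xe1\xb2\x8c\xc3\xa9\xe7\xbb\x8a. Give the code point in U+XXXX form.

Offset 0: leading byte 0xF0 = 11110000 → 4-byte char #1 = F0 9D 90 AC.
Offset 4: leading byte 0xDF = 11011111 → 2-byte char #2 = DF 81.
Offset 6: leading byte 0x57 = 01010111 → 1-byte char #3 = 57.
Offset 7: leading byte 0xE0 = 11100000 → 3-byte char #4 = E0 A4 89.
Offset 10: leading byte 0xE3 = 11100011 → 3-byte char #5 = E3 83 B9.
Offset 13: leading byte 0xC5 = 11000101 → 2-byte char #6 = C5 83.
Offset 15: leading byte 0xE1 = 11100001 → 3-byte char #7 = E1 B2 8C.
Offset 18: leading byte 0xC3 = 11000011 → 2-byte char #8 = C3 A9.
Leading byte 0xC3 = 11000011 matches 110xxxxx → 2-byte sequence.
Byte 1: 0xC3 = 11000011, payload 00011 (5 bits).
Byte 2: 0xA9 = 10101001 (10xxxxxx ✓), payload 101001.
Concatenate: 00011101001 = 0xE9 (11 bits → U+00E9).

U+00E9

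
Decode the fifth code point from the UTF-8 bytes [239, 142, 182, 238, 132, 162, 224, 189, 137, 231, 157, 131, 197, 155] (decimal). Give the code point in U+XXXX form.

Offset 0: leading byte 0xEF = 11101111 → 3-byte char #1 = EF 8E B6.
Offset 3: leading byte 0xEE = 11101110 → 3-byte char #2 = EE 84 A2.
Offset 6: leading byte 0xE0 = 11100000 → 3-byte char #3 = E0 BD 89.
Offset 9: leading byte 0xE7 = 11100111 → 3-byte char #4 = E7 9D 83.
Offset 12: leading byte 0xC5 = 11000101 → 2-byte char #5 = C5 9B.
Leading byte 0xC5 = 11000101 matches 110xxxxx → 2-byte sequence.
Byte 1: 0xC5 = 11000101, payload 00101 (5 bits).
Byte 2: 0x9B = 10011011 (10xxxxxx ✓), payload 011011.
Concatenate: 00101011011 = 0x15B (11 bits → U+015B).

U+015B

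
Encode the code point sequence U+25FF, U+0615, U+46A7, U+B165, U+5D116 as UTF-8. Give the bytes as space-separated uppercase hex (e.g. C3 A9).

E2 97 BF D8 95 E4 9A A7 EB 85 A5 F1 9D 84 96

U+25FF: 3-byte form → E2 97 BF.
U+0615: 2-byte form → D8 95.
U+46A7: 3-byte form → E4 9A A7.
U+B165: 3-byte form → EB 85 A5.
U+5D116: 4-byte form → F1 9D 84 96.
Concatenated (15 bytes): E2 97 BF D8 95 E4 9A A7 EB 85 A5 F1 9D 84 96.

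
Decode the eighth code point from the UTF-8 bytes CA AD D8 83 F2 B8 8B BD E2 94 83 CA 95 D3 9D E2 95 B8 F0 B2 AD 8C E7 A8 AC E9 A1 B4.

U+32B4C

Offset 0: leading byte 0xCA = 11001010 → 2-byte char #1 = CA AD.
Offset 2: leading byte 0xD8 = 11011000 → 2-byte char #2 = D8 83.
Offset 4: leading byte 0xF2 = 11110010 → 4-byte char #3 = F2 B8 8B BD.
Offset 8: leading byte 0xE2 = 11100010 → 3-byte char #4 = E2 94 83.
Offset 11: leading byte 0xCA = 11001010 → 2-byte char #5 = CA 95.
Offset 13: leading byte 0xD3 = 11010011 → 2-byte char #6 = D3 9D.
Offset 15: leading byte 0xE2 = 11100010 → 3-byte char #7 = E2 95 B8.
Offset 18: leading byte 0xF0 = 11110000 → 4-byte char #8 = F0 B2 AD 8C.
Leading byte 0xF0 = 11110000 matches 11110xxx → 4-byte sequence.
Byte 1: 0xF0 = 11110000, payload 000 (3 bits).
Byte 2: 0xB2 = 10110010 (10xxxxxx ✓), payload 110010.
Byte 3: 0xAD = 10101101 (10xxxxxx ✓), payload 101101.
Byte 4: 0x8C = 10001100 (10xxxxxx ✓), payload 001100.
Concatenate: 000110010101101001100 = 0x32B4C (21 bits → U+32B4C).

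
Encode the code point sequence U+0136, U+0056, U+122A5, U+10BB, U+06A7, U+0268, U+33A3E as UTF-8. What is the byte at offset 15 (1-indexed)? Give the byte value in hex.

0xF0

1-indexed offset 15 is 0-indexed offset 14.
U+0136 → 2-byte form C4 B6 at offsets 0–1.
U+0056 → 1-byte form 56 at offsets 2–2.
U+122A5 → 4-byte form F0 92 8A A5 at offsets 3–6.
U+10BB → 3-byte form E1 82 BB at offsets 7–9.
U+06A7 → 2-byte form DA A7 at offsets 10–11.
U+0268 → 2-byte form C9 A8 at offsets 12–13.
U+33A3E → 4-byte form F0 B3 A8 BE at offsets 14–17.
Offset 14 falls in char 7's range; it's byte 1 of F0 B3 A8 BE = 0xF0.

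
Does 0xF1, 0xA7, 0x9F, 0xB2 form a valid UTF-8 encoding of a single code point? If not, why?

valid

Leading byte 0xF1 = 11110001 → 4-byte form.
Continuation bytes 0xA7=10100111, 0x9F=10011111, 0xB2=10110010 all match 10xxxxxx.
Decoded value 0x677F2 is ≥ 0x10000 (shortest form) and not a surrogate.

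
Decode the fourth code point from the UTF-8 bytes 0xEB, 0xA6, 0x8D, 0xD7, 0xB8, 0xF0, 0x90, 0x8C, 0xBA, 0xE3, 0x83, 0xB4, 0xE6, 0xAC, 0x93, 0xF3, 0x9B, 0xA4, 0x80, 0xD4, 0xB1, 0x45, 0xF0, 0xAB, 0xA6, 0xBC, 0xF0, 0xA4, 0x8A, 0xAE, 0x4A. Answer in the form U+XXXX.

Offset 0: leading byte 0xEB = 11101011 → 3-byte char #1 = EB A6 8D.
Offset 3: leading byte 0xD7 = 11010111 → 2-byte char #2 = D7 B8.
Offset 5: leading byte 0xF0 = 11110000 → 4-byte char #3 = F0 90 8C BA.
Offset 9: leading byte 0xE3 = 11100011 → 3-byte char #4 = E3 83 B4.
Leading byte 0xE3 = 11100011 matches 1110xxxx → 3-byte sequence.
Byte 1: 0xE3 = 11100011, payload 0011 (4 bits).
Byte 2: 0x83 = 10000011 (10xxxxxx ✓), payload 000011.
Byte 3: 0xB4 = 10110100 (10xxxxxx ✓), payload 110100.
Concatenate: 0011000011110100 = 0x30F4 (16 bits → U+30F4).

U+30F4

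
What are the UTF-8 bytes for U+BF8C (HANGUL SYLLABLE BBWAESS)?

U+BF8C = 0xBF8C = 49036 decimal. In range U+0800–U+FFFF → 3-byte form: 1110xxxx 10xxxxxx 10xxxxxx.
Binary (16 bits): 1011111110001100.
Split 4+6+6: 1011 | 111110 | 001100.
Byte 1: 11101011 = 0xEB.
Byte 2: 10111110 = 0xBE.
Byte 3: 10001100 = 0x8C.

EB BE 8C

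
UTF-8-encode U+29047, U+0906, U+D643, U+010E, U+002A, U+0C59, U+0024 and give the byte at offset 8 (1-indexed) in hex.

0xED

1-indexed offset 8 is 0-indexed offset 7.
U+29047 → 4-byte form F0 A9 81 87 at offsets 0–3.
U+0906 → 3-byte form E0 A4 86 at offsets 4–6.
U+D643 → 3-byte form ED 99 83 at offsets 7–9.
Offset 7 falls in char 3's range; it's byte 1 of ED 99 83 = 0xED.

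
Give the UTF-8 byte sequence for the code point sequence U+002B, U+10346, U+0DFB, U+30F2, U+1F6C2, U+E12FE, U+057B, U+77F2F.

U+002B: 1-byte form → 2B.
U+10346: 4-byte form → F0 90 8D 86.
U+0DFB: 3-byte form → E0 B7 BB.
U+30F2: 3-byte form → E3 83 B2.
U+1F6C2: 4-byte form → F0 9F 9B 82.
U+E12FE: 4-byte form → F3 A1 8B BE.
U+057B: 2-byte form → D5 BB.
U+77F2F: 4-byte form → F1 B7 BC AF.
Concatenated (25 bytes): 2B F0 90 8D 86 E0 B7 BB E3 83 B2 F0 9F 9B 82 F3 A1 8B BE D5 BB F1 B7 BC AF.

2B F0 90 8D 86 E0 B7 BB E3 83 B2 F0 9F 9B 82 F3 A1 8B BE D5 BB F1 B7 BC AF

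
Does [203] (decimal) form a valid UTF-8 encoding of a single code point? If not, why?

Leading byte 0xCB = 11001011 → 2-byte form, but only 1 byte is present.

invalid (sequence truncated)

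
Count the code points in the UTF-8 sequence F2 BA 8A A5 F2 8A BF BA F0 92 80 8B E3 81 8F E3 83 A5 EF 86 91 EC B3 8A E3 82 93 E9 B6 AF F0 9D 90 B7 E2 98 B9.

Byte at offset 0: 0xF2 = 11110010 → 4-byte char (#1). Advance 4.
Byte at offset 4: 0xF2 = 11110010 → 4-byte char (#2). Advance 4.
Byte at offset 8: 0xF0 = 11110000 → 4-byte char (#3). Advance 4.
Byte at offset 12: 0xE3 = 11100011 → 3-byte char (#4). Advance 3.
Byte at offset 15: 0xE3 = 11100011 → 3-byte char (#5). Advance 3.
Byte at offset 18: 0xEF = 11101111 → 3-byte char (#6). Advance 3.
Byte at offset 21: 0xEC = 11101100 → 3-byte char (#7). Advance 3.
Byte at offset 24: 0xE3 = 11100011 → 3-byte char (#8). Advance 3.
Byte at offset 27: 0xE9 = 11101001 → 3-byte char (#9). Advance 3.
Byte at offset 30: 0xF0 = 11110000 → 4-byte char (#10). Advance 4.
Byte at offset 34: 0xE2 = 11100010 → 3-byte char (#11). Advance 3.
Reached end at offset 37 after 11 code points.

11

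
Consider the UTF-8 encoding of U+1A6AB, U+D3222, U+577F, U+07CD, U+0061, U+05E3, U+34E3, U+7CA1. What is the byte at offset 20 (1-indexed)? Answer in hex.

0xE7

1-indexed offset 20 is 0-indexed offset 19.
U+1A6AB → 4-byte form F0 9A 9A AB at offsets 0–3.
U+D3222 → 4-byte form F3 93 88 A2 at offsets 4–7.
U+577F → 3-byte form E5 9D BF at offsets 8–10.
U+07CD → 2-byte form DF 8D at offsets 11–12.
U+0061 → 1-byte form 61 at offsets 13–13.
U+05E3 → 2-byte form D7 A3 at offsets 14–15.
U+34E3 → 3-byte form E3 93 A3 at offsets 16–18.
U+7CA1 → 3-byte form E7 B2 A1 at offsets 19–21.
Offset 19 falls in char 8's range; it's byte 1 of E7 B2 A1 = 0xE7.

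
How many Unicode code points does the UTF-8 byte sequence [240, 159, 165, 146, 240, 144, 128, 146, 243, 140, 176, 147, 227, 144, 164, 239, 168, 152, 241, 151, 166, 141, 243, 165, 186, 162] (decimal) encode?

7

Byte at offset 0: 0xF0 = 11110000 → 4-byte char (#1). Advance 4.
Byte at offset 4: 0xF0 = 11110000 → 4-byte char (#2). Advance 4.
Byte at offset 8: 0xF3 = 11110011 → 4-byte char (#3). Advance 4.
Byte at offset 12: 0xE3 = 11100011 → 3-byte char (#4). Advance 3.
Byte at offset 15: 0xEF = 11101111 → 3-byte char (#5). Advance 3.
Byte at offset 18: 0xF1 = 11110001 → 4-byte char (#6). Advance 4.
Byte at offset 22: 0xF3 = 11110011 → 4-byte char (#7). Advance 4.
Reached end at offset 26 after 7 code points.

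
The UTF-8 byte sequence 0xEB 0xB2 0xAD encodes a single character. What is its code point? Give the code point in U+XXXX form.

Leading byte 0xEB = 11101011 matches 1110xxxx → 3-byte sequence.
Byte 1: 0xEB = 11101011, payload 1011 (4 bits).
Byte 2: 0xB2 = 10110010 (10xxxxxx ✓), payload 110010.
Byte 3: 0xAD = 10101101 (10xxxxxx ✓), payload 101101.
Concatenate: 1011110010101101 = 0xBCAD (16 bits → U+BCAD).

U+BCAD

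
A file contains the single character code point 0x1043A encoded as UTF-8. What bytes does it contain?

U+1043A = 0x1043A = 66618 decimal. In range U+10000–U+10FFFF → 4-byte form: 11110xxx 10xxxxxx 10xxxxxx 10xxxxxx.
Binary (21 bits): 000010000010000111010.
Split 3+6+6+6: 000 | 010000 | 010000 | 111010.
Byte 1: 11110000 = 0xF0.
Byte 2: 10010000 = 0x90.
Byte 3: 10010000 = 0x90.
Byte 4: 10111010 = 0xBA.

F0 90 90 BA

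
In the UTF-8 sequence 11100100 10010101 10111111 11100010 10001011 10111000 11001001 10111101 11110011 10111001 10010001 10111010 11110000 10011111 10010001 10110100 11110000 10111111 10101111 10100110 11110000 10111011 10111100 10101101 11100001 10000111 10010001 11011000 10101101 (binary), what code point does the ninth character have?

Offset 0: leading byte 0xE4 = 11100100 → 3-byte char #1 = E4 95 BF.
Offset 3: leading byte 0xE2 = 11100010 → 3-byte char #2 = E2 8B B8.
Offset 6: leading byte 0xC9 = 11001001 → 2-byte char #3 = C9 BD.
Offset 8: leading byte 0xF3 = 11110011 → 4-byte char #4 = F3 B9 91 BA.
Offset 12: leading byte 0xF0 = 11110000 → 4-byte char #5 = F0 9F 91 B4.
Offset 16: leading byte 0xF0 = 11110000 → 4-byte char #6 = F0 BF AF A6.
Offset 20: leading byte 0xF0 = 11110000 → 4-byte char #7 = F0 BB BC AD.
Offset 24: leading byte 0xE1 = 11100001 → 3-byte char #8 = E1 87 91.
Offset 27: leading byte 0xD8 = 11011000 → 2-byte char #9 = D8 AD.
Leading byte 0xD8 = 11011000 matches 110xxxxx → 2-byte sequence.
Byte 1: 0xD8 = 11011000, payload 11000 (5 bits).
Byte 2: 0xAD = 10101101 (10xxxxxx ✓), payload 101101.
Concatenate: 11000101101 = 0x62D (11 bits → U+062D).

U+062D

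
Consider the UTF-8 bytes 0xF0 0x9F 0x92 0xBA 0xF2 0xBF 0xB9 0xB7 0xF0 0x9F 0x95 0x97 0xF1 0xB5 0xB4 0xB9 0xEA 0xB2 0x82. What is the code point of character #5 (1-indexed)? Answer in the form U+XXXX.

U+AC82

Offset 0: leading byte 0xF0 = 11110000 → 4-byte char #1 = F0 9F 92 BA.
Offset 4: leading byte 0xF2 = 11110010 → 4-byte char #2 = F2 BF B9 B7.
Offset 8: leading byte 0xF0 = 11110000 → 4-byte char #3 = F0 9F 95 97.
Offset 12: leading byte 0xF1 = 11110001 → 4-byte char #4 = F1 B5 B4 B9.
Offset 16: leading byte 0xEA = 11101010 → 3-byte char #5 = EA B2 82.
Leading byte 0xEA = 11101010 matches 1110xxxx → 3-byte sequence.
Byte 1: 0xEA = 11101010, payload 1010 (4 bits).
Byte 2: 0xB2 = 10110010 (10xxxxxx ✓), payload 110010.
Byte 3: 0x82 = 10000010 (10xxxxxx ✓), payload 000010.
Concatenate: 1010110010000010 = 0xAC82 (16 bits → U+AC82).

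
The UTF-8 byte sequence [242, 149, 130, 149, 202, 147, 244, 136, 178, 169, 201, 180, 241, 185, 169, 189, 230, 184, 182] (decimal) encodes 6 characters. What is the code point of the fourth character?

Offset 0: leading byte 0xF2 = 11110010 → 4-byte char #1 = F2 95 82 95.
Offset 4: leading byte 0xCA = 11001010 → 2-byte char #2 = CA 93.
Offset 6: leading byte 0xF4 = 11110100 → 4-byte char #3 = F4 88 B2 A9.
Offset 10: leading byte 0xC9 = 11001001 → 2-byte char #4 = C9 B4.
Leading byte 0xC9 = 11001001 matches 110xxxxx → 2-byte sequence.
Byte 1: 0xC9 = 11001001, payload 01001 (5 bits).
Byte 2: 0xB4 = 10110100 (10xxxxxx ✓), payload 110100.
Concatenate: 01001110100 = 0x274 (11 bits → U+0274).

U+0274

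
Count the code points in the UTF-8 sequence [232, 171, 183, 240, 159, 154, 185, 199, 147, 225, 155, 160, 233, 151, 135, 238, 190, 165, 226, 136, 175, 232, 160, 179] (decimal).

8

Byte at offset 0: 0xE8 = 11101000 → 3-byte char (#1). Advance 3.
Byte at offset 3: 0xF0 = 11110000 → 4-byte char (#2). Advance 4.
Byte at offset 7: 0xC7 = 11000111 → 2-byte char (#3). Advance 2.
Byte at offset 9: 0xE1 = 11100001 → 3-byte char (#4). Advance 3.
Byte at offset 12: 0xE9 = 11101001 → 3-byte char (#5). Advance 3.
Byte at offset 15: 0xEE = 11101110 → 3-byte char (#6). Advance 3.
Byte at offset 18: 0xE2 = 11100010 → 3-byte char (#7). Advance 3.
Byte at offset 21: 0xE8 = 11101000 → 3-byte char (#8). Advance 3.
Reached end at offset 24 after 8 code points.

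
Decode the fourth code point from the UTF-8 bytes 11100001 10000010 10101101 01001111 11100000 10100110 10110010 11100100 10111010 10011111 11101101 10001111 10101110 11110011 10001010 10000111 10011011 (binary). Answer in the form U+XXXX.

U+4E9F

Offset 0: leading byte 0xE1 = 11100001 → 3-byte char #1 = E1 82 AD.
Offset 3: leading byte 0x4F = 01001111 → 1-byte char #2 = 4F.
Offset 4: leading byte 0xE0 = 11100000 → 3-byte char #3 = E0 A6 B2.
Offset 7: leading byte 0xE4 = 11100100 → 3-byte char #4 = E4 BA 9F.
Leading byte 0xE4 = 11100100 matches 1110xxxx → 3-byte sequence.
Byte 1: 0xE4 = 11100100, payload 0100 (4 bits).
Byte 2: 0xBA = 10111010 (10xxxxxx ✓), payload 111010.
Byte 3: 0x9F = 10011111 (10xxxxxx ✓), payload 011111.
Concatenate: 0100111010011111 = 0x4E9F (16 bits → U+4E9F).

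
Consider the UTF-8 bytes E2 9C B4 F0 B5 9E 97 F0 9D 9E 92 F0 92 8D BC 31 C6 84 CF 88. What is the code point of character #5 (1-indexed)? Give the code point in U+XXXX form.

U+0031

Offset 0: leading byte 0xE2 = 11100010 → 3-byte char #1 = E2 9C B4.
Offset 3: leading byte 0xF0 = 11110000 → 4-byte char #2 = F0 B5 9E 97.
Offset 7: leading byte 0xF0 = 11110000 → 4-byte char #3 = F0 9D 9E 92.
Offset 11: leading byte 0xF0 = 11110000 → 4-byte char #4 = F0 92 8D BC.
Offset 15: leading byte 0x31 = 00110001 → 1-byte char #5 = 31.
Leading byte 0x31 = 00110001 matches 0xxxxxxx → 1-byte sequence.
Byte 1: 0x31 = 00110001, payload 0110001 (7 bits).
Concatenate: 0110001 = 0x31 (7 bits → U+0031).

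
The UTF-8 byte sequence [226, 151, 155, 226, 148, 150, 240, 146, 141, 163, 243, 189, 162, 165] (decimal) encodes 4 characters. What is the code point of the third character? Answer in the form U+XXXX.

Offset 0: leading byte 0xE2 = 11100010 → 3-byte char #1 = E2 97 9B.
Offset 3: leading byte 0xE2 = 11100010 → 3-byte char #2 = E2 94 96.
Offset 6: leading byte 0xF0 = 11110000 → 4-byte char #3 = F0 92 8D A3.
Leading byte 0xF0 = 11110000 matches 11110xxx → 4-byte sequence.
Byte 1: 0xF0 = 11110000, payload 000 (3 bits).
Byte 2: 0x92 = 10010010 (10xxxxxx ✓), payload 010010.
Byte 3: 0x8D = 10001101 (10xxxxxx ✓), payload 001101.
Byte 4: 0xA3 = 10100011 (10xxxxxx ✓), payload 100011.
Concatenate: 000010010001101100011 = 0x12363 (21 bits → U+12363).

U+12363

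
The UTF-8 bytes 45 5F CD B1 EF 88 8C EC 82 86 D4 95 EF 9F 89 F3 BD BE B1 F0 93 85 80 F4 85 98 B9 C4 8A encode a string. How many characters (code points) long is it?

11

Byte at offset 0: 0x45 = 01000101 → 1-byte char (#1). Advance 1.
Byte at offset 1: 0x5F = 01011111 → 1-byte char (#2). Advance 1.
Byte at offset 2: 0xCD = 11001101 → 2-byte char (#3). Advance 2.
Byte at offset 4: 0xEF = 11101111 → 3-byte char (#4). Advance 3.
Byte at offset 7: 0xEC = 11101100 → 3-byte char (#5). Advance 3.
Byte at offset 10: 0xD4 = 11010100 → 2-byte char (#6). Advance 2.
Byte at offset 12: 0xEF = 11101111 → 3-byte char (#7). Advance 3.
Byte at offset 15: 0xF3 = 11110011 → 4-byte char (#8). Advance 4.
Byte at offset 19: 0xF0 = 11110000 → 4-byte char (#9). Advance 4.
Byte at offset 23: 0xF4 = 11110100 → 4-byte char (#10). Advance 4.
Byte at offset 27: 0xC4 = 11000100 → 2-byte char (#11). Advance 2.
Reached end at offset 29 after 11 code points.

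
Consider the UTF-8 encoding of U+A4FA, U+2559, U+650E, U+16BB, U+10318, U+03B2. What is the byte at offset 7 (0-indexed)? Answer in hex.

U+A4FA → 3-byte form EA 93 BA at offsets 0–2.
U+2559 → 3-byte form E2 95 99 at offsets 3–5.
U+650E → 3-byte form E6 94 8E at offsets 6–8.
Offset 7 falls in char 3's range; it's byte 2 of E6 94 8E = 0x94.

0x94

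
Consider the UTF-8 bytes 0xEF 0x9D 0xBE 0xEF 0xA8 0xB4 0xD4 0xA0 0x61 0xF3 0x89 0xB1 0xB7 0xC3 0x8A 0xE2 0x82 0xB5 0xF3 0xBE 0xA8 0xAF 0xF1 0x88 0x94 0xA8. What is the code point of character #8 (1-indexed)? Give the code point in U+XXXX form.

U+FEA2F

Offset 0: leading byte 0xEF = 11101111 → 3-byte char #1 = EF 9D BE.
Offset 3: leading byte 0xEF = 11101111 → 3-byte char #2 = EF A8 B4.
Offset 6: leading byte 0xD4 = 11010100 → 2-byte char #3 = D4 A0.
Offset 8: leading byte 0x61 = 01100001 → 1-byte char #4 = 61.
Offset 9: leading byte 0xF3 = 11110011 → 4-byte char #5 = F3 89 B1 B7.
Offset 13: leading byte 0xC3 = 11000011 → 2-byte char #6 = C3 8A.
Offset 15: leading byte 0xE2 = 11100010 → 3-byte char #7 = E2 82 B5.
Offset 18: leading byte 0xF3 = 11110011 → 4-byte char #8 = F3 BE A8 AF.
Leading byte 0xF3 = 11110011 matches 11110xxx → 4-byte sequence.
Byte 1: 0xF3 = 11110011, payload 011 (3 bits).
Byte 2: 0xBE = 10111110 (10xxxxxx ✓), payload 111110.
Byte 3: 0xA8 = 10101000 (10xxxxxx ✓), payload 101000.
Byte 4: 0xAF = 10101111 (10xxxxxx ✓), payload 101111.
Concatenate: 011111110101000101111 = 0xFEA2F (21 bits → U+FEA2F).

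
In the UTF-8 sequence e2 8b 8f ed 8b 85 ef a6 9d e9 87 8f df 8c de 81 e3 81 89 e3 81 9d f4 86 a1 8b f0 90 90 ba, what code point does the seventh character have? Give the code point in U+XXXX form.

Offset 0: leading byte 0xE2 = 11100010 → 3-byte char #1 = E2 8B 8F.
Offset 3: leading byte 0xED = 11101101 → 3-byte char #2 = ED 8B 85.
Offset 6: leading byte 0xEF = 11101111 → 3-byte char #3 = EF A6 9D.
Offset 9: leading byte 0xE9 = 11101001 → 3-byte char #4 = E9 87 8F.
Offset 12: leading byte 0xDF = 11011111 → 2-byte char #5 = DF 8C.
Offset 14: leading byte 0xDE = 11011110 → 2-byte char #6 = DE 81.
Offset 16: leading byte 0xE3 = 11100011 → 3-byte char #7 = E3 81 89.
Leading byte 0xE3 = 11100011 matches 1110xxxx → 3-byte sequence.
Byte 1: 0xE3 = 11100011, payload 0011 (4 bits).
Byte 2: 0x81 = 10000001 (10xxxxxx ✓), payload 000001.
Byte 3: 0x89 = 10001001 (10xxxxxx ✓), payload 001001.
Concatenate: 0011000001001001 = 0x3049 (16 bits → U+3049).

U+3049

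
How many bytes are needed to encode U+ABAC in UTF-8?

U+ABAC = 0xABAC. UTF-8 uses 1 byte below 0x80, 2 below 0x800, 3 below 0x10000, 4 up to 0x10FFFF. 0xABAC is in U+0800–U+FFFF → 3 bytes.

3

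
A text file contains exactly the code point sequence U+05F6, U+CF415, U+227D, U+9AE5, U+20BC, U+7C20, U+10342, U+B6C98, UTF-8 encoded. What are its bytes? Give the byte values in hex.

D7 B6 F3 8F 90 95 E2 89 BD E9 AB A5 E2 82 BC E7 B0 A0 F0 90 8D 82 F2 B6 B2 98

U+05F6: 2-byte form → D7 B6.
U+CF415: 4-byte form → F3 8F 90 95.
U+227D: 3-byte form → E2 89 BD.
U+9AE5: 3-byte form → E9 AB A5.
U+20BC: 3-byte form → E2 82 BC.
U+7C20: 3-byte form → E7 B0 A0.
U+10342: 4-byte form → F0 90 8D 82.
U+B6C98: 4-byte form → F2 B6 B2 98.
Concatenated (26 bytes): D7 B6 F3 8F 90 95 E2 89 BD E9 AB A5 E2 82 BC E7 B0 A0 F0 90 8D 82 F2 B6 B2 98.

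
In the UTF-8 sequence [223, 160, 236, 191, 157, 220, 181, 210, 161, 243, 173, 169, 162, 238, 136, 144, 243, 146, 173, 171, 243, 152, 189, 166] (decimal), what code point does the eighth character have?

U+D8F66

Offset 0: leading byte 0xDF = 11011111 → 2-byte char #1 = DF A0.
Offset 2: leading byte 0xEC = 11101100 → 3-byte char #2 = EC BF 9D.
Offset 5: leading byte 0xDC = 11011100 → 2-byte char #3 = DC B5.
Offset 7: leading byte 0xD2 = 11010010 → 2-byte char #4 = D2 A1.
Offset 9: leading byte 0xF3 = 11110011 → 4-byte char #5 = F3 AD A9 A2.
Offset 13: leading byte 0xEE = 11101110 → 3-byte char #6 = EE 88 90.
Offset 16: leading byte 0xF3 = 11110011 → 4-byte char #7 = F3 92 AD AB.
Offset 20: leading byte 0xF3 = 11110011 → 4-byte char #8 = F3 98 BD A6.
Leading byte 0xF3 = 11110011 matches 11110xxx → 4-byte sequence.
Byte 1: 0xF3 = 11110011, payload 011 (3 bits).
Byte 2: 0x98 = 10011000 (10xxxxxx ✓), payload 011000.
Byte 3: 0xBD = 10111101 (10xxxxxx ✓), payload 111101.
Byte 4: 0xA6 = 10100110 (10xxxxxx ✓), payload 100110.
Concatenate: 011011000111101100110 = 0xD8F66 (21 bits → U+D8F66).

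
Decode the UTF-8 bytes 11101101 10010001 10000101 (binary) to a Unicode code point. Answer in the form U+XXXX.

Leading byte 0xED = 11101101 matches 1110xxxx → 3-byte sequence.
Byte 1: 0xED = 11101101, payload 1101 (4 bits).
Byte 2: 0x91 = 10010001 (10xxxxxx ✓), payload 010001.
Byte 3: 0x85 = 10000101 (10xxxxxx ✓), payload 000101.
Concatenate: 1101010001000101 = 0xD445 (16 bits → U+D445).

U+D445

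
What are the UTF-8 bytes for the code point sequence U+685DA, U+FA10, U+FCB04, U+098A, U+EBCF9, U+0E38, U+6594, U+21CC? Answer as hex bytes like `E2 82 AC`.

U+685DA: 4-byte form → F1 A8 97 9A.
U+FA10: 3-byte form → EF A8 90.
U+FCB04: 4-byte form → F3 BC AC 84.
U+098A: 3-byte form → E0 A6 8A.
U+EBCF9: 4-byte form → F3 AB B3 B9.
U+0E38: 3-byte form → E0 B8 B8.
U+6594: 3-byte form → E6 96 94.
U+21CC: 3-byte form → E2 87 8C.
Concatenated (27 bytes): F1 A8 97 9A EF A8 90 F3 BC AC 84 E0 A6 8A F3 AB B3 B9 E0 B8 B8 E6 96 94 E2 87 8C.

F1 A8 97 9A EF A8 90 F3 BC AC 84 E0 A6 8A F3 AB B3 B9 E0 B8 B8 E6 96 94 E2 87 8C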